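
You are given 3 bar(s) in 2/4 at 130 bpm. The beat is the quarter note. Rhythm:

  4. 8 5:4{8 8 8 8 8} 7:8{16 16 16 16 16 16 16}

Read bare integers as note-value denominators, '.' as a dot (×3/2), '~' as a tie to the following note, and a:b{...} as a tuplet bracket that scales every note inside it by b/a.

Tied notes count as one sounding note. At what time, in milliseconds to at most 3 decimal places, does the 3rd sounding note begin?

1. 0.0ms @ 0 + 692.308ms (3/2)
2. 692.308ms @ 3/2 + 230.769ms (1/2)
3. 923.077ms @ 2 + 184.615ms (2/5)
4. 1107.692ms @ 12/5 + 184.615ms (2/5)
5. 1292.308ms @ 14/5 + 184.615ms (2/5)
6. 1476.923ms @ 16/5 + 184.615ms (2/5)
7. 1661.538ms @ 18/5 + 184.615ms (2/5)
8. 1846.154ms @ 4 + 131.868ms (2/7)
9. 1978.022ms @ 30/7 + 131.868ms (2/7)
10. 2109.89ms @ 32/7 + 131.868ms (2/7)
11. 2241.758ms @ 34/7 + 131.868ms (2/7)
12. 2373.626ms @ 36/7 + 131.868ms (2/7)
13. 2505.495ms @ 38/7 + 131.868ms (2/7)
14. 2637.363ms @ 40/7 + 131.868ms (2/7)

note 3 onset = 2b = 923.077ms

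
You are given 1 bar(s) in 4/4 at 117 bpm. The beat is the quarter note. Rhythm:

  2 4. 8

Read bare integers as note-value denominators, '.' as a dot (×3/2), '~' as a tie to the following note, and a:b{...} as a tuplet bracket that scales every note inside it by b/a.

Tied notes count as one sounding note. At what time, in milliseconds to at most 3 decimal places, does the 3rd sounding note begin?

note 3 onset = 7/2b = 1794.872ms

1. 0.0ms @ 0 + 1025.641ms (2)
2. 1025.641ms @ 2 + 769.231ms (3/2)
3. 1794.872ms @ 7/2 + 256.41ms (1/2)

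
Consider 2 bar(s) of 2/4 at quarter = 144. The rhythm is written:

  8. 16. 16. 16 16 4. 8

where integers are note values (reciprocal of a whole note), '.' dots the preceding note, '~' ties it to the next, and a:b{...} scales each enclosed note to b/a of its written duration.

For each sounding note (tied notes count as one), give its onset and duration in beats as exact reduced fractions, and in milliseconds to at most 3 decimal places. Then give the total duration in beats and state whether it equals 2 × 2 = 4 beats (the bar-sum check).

1) 0.0ms=0b +312.5ms=3/4b
2) 312.5ms=3/4b +156.25ms=3/8b
3) 468.75ms=9/8b +156.25ms=3/8b
4) 625.0ms=3/2b +104.167ms=1/4b
5) 729.167ms=7/4b +104.167ms=1/4b
6) 833.333ms=2b +625.0ms=3/2b
7) 1458.333ms=7/2b +208.333ms=1/2b
Σ=4b of 4 (144bpm 2/4) — PASS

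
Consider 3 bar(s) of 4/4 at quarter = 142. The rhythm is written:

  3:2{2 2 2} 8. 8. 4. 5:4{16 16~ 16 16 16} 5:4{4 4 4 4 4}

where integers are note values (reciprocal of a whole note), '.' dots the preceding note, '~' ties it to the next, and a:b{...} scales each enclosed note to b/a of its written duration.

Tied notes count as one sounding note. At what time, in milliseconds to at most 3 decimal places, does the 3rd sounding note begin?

note 3 onset = 8/3b = 1126.761ms

1. 0.0ms @ 0 + 563.38ms (4/3)
2. 563.38ms @ 4/3 + 563.38ms (4/3)
3. 1126.761ms @ 8/3 + 563.38ms (4/3)
4. 1690.141ms @ 4 + 316.901ms (3/4)
5. 2007.042ms @ 19/4 + 316.901ms (3/4)
6. 2323.944ms @ 11/2 + 633.803ms (3/2)
7. 2957.746ms @ 7 + 84.507ms (1/5)
8. 3042.254ms @ 36/5 + 169.014ms (2/5)
9. 3211.268ms @ 38/5 + 84.507ms (1/5)
10. 3295.775ms @ 39/5 + 84.507ms (1/5)
11. 3380.282ms @ 8 + 338.028ms (4/5)
12. 3718.31ms @ 44/5 + 338.028ms (4/5)
13. 4056.338ms @ 48/5 + 338.028ms (4/5)
14. 4394.366ms @ 52/5 + 338.028ms (4/5)
15. 4732.394ms @ 56/5 + 338.028ms (4/5)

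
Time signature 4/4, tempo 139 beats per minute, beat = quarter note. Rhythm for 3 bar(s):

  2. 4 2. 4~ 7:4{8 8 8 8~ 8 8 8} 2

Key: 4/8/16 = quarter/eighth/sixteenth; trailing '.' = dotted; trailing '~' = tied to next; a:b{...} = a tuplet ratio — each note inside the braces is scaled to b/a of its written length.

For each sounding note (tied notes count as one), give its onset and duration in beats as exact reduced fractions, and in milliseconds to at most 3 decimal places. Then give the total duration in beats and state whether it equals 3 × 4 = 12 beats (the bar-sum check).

1) 0.0ms=0b +1294.964ms=3b
2) 1294.964ms=3b +431.655ms=1b
3) 1726.619ms=4b +1294.964ms=3b
4) 3021.583ms=7b +554.985ms=9/7b
5) 3576.567ms=58/7b +123.33ms=2/7b
6) 3699.897ms=60/7b +123.33ms=2/7b
7) 3823.227ms=62/7b +246.66ms=4/7b
8) 4069.887ms=66/7b +123.33ms=2/7b
9) 4193.217ms=68/7b +123.33ms=2/7b
10) 4316.547ms=10b +863.309ms=2b
Σ=12b of 12 (139bpm 4/4) — PASS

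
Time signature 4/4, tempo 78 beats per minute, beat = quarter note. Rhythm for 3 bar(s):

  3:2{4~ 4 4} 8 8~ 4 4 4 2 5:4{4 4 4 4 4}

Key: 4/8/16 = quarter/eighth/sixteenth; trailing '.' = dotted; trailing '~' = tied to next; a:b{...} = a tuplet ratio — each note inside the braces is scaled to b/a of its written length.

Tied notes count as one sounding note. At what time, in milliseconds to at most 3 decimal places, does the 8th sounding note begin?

1. 0.0ms @ 0 + 1025.641ms (4/3)
2. 1025.641ms @ 4/3 + 512.821ms (2/3)
3. 1538.462ms @ 2 + 384.615ms (1/2)
4. 1923.077ms @ 5/2 + 1153.846ms (3/2)
5. 3076.923ms @ 4 + 769.231ms (1)
6. 3846.154ms @ 5 + 769.231ms (1)
7. 4615.385ms @ 6 + 1538.462ms (2)
8. 6153.846ms @ 8 + 615.385ms (4/5)
9. 6769.231ms @ 44/5 + 615.385ms (4/5)
10. 7384.615ms @ 48/5 + 615.385ms (4/5)
11. 8000.0ms @ 52/5 + 615.385ms (4/5)
12. 8615.385ms @ 56/5 + 615.385ms (4/5)

note 8 onset = 8b = 6153.846ms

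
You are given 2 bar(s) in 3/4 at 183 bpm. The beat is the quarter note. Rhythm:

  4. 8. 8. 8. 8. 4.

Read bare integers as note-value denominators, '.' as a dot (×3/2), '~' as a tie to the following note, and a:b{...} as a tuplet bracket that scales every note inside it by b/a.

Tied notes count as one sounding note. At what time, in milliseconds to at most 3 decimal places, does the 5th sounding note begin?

note 5 onset = 15/4b = 1229.508ms

1. 0.0ms @ 0 + 491.803ms (3/2)
2. 491.803ms @ 3/2 + 245.902ms (3/4)
3. 737.705ms @ 9/4 + 245.902ms (3/4)
4. 983.607ms @ 3 + 245.902ms (3/4)
5. 1229.508ms @ 15/4 + 245.902ms (3/4)
6. 1475.41ms @ 9/2 + 491.803ms (3/2)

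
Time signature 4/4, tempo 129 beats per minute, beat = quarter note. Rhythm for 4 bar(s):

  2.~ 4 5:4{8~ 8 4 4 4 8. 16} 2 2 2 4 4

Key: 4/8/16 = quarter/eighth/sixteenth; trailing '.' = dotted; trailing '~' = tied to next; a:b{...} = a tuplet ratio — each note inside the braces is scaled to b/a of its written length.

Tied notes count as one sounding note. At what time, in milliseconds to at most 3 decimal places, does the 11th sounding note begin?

note 11 onset = 14b = 6511.628ms

1. 0.0ms @ 0 + 1860.465ms (4)
2. 1860.465ms @ 4 + 372.093ms (4/5)
3. 2232.558ms @ 24/5 + 372.093ms (4/5)
4. 2604.651ms @ 28/5 + 372.093ms (4/5)
5. 2976.744ms @ 32/5 + 372.093ms (4/5)
6. 3348.837ms @ 36/5 + 279.07ms (3/5)
7. 3627.907ms @ 39/5 + 93.023ms (1/5)
8. 3720.93ms @ 8 + 930.233ms (2)
9. 4651.163ms @ 10 + 930.233ms (2)
10. 5581.395ms @ 12 + 930.233ms (2)
11. 6511.628ms @ 14 + 465.116ms (1)
12. 6976.744ms @ 15 + 465.116ms (1)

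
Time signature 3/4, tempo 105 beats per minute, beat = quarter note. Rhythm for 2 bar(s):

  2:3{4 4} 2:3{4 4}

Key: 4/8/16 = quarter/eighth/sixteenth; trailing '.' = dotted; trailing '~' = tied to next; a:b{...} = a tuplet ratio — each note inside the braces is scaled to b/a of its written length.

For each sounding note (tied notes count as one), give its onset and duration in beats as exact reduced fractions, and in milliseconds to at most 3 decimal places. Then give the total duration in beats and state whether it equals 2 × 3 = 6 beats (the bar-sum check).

1) 0.0ms=0b +857.143ms=3/2b
2) 857.143ms=3/2b +857.143ms=3/2b
3) 1714.286ms=3b +857.143ms=3/2b
4) 2571.429ms=9/2b +857.143ms=3/2b
Σ=6b of 6 (105bpm 3/4) — PASS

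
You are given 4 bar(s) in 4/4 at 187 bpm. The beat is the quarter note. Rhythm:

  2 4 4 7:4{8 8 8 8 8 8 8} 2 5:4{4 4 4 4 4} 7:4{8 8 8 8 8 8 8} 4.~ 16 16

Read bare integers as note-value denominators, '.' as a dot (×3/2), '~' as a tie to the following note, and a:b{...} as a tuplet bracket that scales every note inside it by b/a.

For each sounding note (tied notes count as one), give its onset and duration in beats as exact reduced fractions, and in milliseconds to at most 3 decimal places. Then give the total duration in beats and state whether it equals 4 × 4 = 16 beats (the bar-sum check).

1) 0.0ms=0b +641.711ms=2b
2) 641.711ms=2b +320.856ms=1b
3) 962.567ms=3b +320.856ms=1b
4) 1283.422ms=4b +91.673ms=2/7b
5) 1375.095ms=30/7b +91.673ms=2/7b
6) 1466.769ms=32/7b +91.673ms=2/7b
7) 1558.442ms=34/7b +91.673ms=2/7b
8) 1650.115ms=36/7b +91.673ms=2/7b
9) 1741.788ms=38/7b +91.673ms=2/7b
10) 1833.461ms=40/7b +91.673ms=2/7b
11) 1925.134ms=6b +641.711ms=2b
12) 2566.845ms=8b +256.684ms=4/5b
13) 2823.529ms=44/5b +256.684ms=4/5b
14) 3080.214ms=48/5b +256.684ms=4/5b
15) 3336.898ms=52/5b +256.684ms=4/5b
16) 3593.583ms=56/5b +256.684ms=4/5b
17) 3850.267ms=12b +91.673ms=2/7b
18) 3941.94ms=86/7b +91.673ms=2/7b
19) 4033.613ms=88/7b +91.673ms=2/7b
20) 4125.286ms=90/7b +91.673ms=2/7b
21) 4216.96ms=92/7b +91.673ms=2/7b
22) 4308.633ms=94/7b +91.673ms=2/7b
23) 4400.306ms=96/7b +91.673ms=2/7b
24) 4491.979ms=14b +561.497ms=7/4b
25) 5053.476ms=63/4b +80.214ms=1/4b
Σ=16b of 16 (187bpm 4/4) — PASS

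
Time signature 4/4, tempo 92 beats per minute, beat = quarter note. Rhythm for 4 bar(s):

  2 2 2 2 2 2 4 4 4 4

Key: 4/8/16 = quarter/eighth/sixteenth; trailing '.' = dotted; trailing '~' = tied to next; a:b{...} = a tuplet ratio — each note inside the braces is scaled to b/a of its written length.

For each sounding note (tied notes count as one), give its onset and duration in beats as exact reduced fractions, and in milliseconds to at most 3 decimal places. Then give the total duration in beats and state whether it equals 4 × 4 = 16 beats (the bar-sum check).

1) 0.0ms=0b +1304.348ms=2b
2) 1304.348ms=2b +1304.348ms=2b
3) 2608.696ms=4b +1304.348ms=2b
4) 3913.043ms=6b +1304.348ms=2b
5) 5217.391ms=8b +1304.348ms=2b
6) 6521.739ms=10b +1304.348ms=2b
7) 7826.087ms=12b +652.174ms=1b
8) 8478.261ms=13b +652.174ms=1b
9) 9130.435ms=14b +652.174ms=1b
10) 9782.609ms=15b +652.174ms=1b
Σ=16b of 16 (92bpm 4/4) — PASS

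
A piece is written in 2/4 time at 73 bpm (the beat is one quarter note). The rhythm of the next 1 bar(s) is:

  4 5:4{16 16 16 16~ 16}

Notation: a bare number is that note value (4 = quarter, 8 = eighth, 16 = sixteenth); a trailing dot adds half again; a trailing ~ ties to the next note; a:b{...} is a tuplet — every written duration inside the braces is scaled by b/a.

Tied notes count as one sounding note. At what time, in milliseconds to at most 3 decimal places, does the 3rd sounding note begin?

1. 0.0ms @ 0 + 821.918ms (1)
2. 821.918ms @ 1 + 164.384ms (1/5)
3. 986.301ms @ 6/5 + 164.384ms (1/5)
4. 1150.685ms @ 7/5 + 164.384ms (1/5)
5. 1315.068ms @ 8/5 + 328.767ms (2/5)

note 3 onset = 6/5b = 986.301ms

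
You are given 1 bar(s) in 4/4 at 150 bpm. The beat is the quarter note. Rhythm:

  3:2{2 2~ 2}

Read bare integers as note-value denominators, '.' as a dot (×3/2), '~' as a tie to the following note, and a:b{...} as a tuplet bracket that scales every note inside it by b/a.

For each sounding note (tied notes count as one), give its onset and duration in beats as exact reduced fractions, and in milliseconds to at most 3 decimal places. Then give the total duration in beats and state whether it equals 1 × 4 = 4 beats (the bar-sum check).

1) 0.0ms=0b +533.333ms=4/3b
2) 533.333ms=4/3b +1066.667ms=8/3b
Σ=4b of 4 (150bpm 4/4) — PASS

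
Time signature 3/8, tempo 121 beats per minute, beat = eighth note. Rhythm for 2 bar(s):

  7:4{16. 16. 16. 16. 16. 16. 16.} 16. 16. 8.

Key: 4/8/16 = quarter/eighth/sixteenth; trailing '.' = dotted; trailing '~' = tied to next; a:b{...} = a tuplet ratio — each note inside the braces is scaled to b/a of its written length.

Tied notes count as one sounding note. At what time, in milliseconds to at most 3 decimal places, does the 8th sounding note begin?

1. 0.0ms @ 0 + 212.515ms (3/7)
2. 212.515ms @ 3/7 + 212.515ms (3/7)
3. 425.03ms @ 6/7 + 212.515ms (3/7)
4. 637.544ms @ 9/7 + 212.515ms (3/7)
5. 850.059ms @ 12/7 + 212.515ms (3/7)
6. 1062.574ms @ 15/7 + 212.515ms (3/7)
7. 1275.089ms @ 18/7 + 212.515ms (3/7)
8. 1487.603ms @ 3 + 371.901ms (3/4)
9. 1859.504ms @ 15/4 + 371.901ms (3/4)
10. 2231.405ms @ 9/2 + 743.802ms (3/2)

note 8 onset = 3b = 1487.603ms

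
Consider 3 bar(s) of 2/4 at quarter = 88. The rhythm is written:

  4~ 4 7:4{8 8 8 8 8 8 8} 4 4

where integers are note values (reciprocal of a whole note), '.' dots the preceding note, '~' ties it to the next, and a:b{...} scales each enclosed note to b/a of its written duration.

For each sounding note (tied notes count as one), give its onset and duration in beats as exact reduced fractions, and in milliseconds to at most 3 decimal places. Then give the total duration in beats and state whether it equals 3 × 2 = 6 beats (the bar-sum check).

1) 0.0ms=0b +1363.636ms=2b
2) 1363.636ms=2b +194.805ms=2/7b
3) 1558.442ms=16/7b +194.805ms=2/7b
4) 1753.247ms=18/7b +194.805ms=2/7b
5) 1948.052ms=20/7b +194.805ms=2/7b
6) 2142.857ms=22/7b +194.805ms=2/7b
7) 2337.662ms=24/7b +194.805ms=2/7b
8) 2532.468ms=26/7b +194.805ms=2/7b
9) 2727.273ms=4b +681.818ms=1b
10) 3409.091ms=5b +681.818ms=1b
Σ=6b of 6 (88bpm 2/4) — PASS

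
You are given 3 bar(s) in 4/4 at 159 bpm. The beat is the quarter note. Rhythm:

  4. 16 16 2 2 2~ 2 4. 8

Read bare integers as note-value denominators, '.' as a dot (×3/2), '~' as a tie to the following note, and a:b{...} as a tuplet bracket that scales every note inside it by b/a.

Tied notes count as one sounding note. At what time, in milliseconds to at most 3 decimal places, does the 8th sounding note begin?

note 8 onset = 23/2b = 4339.623ms

1. 0.0ms @ 0 + 566.038ms (3/2)
2. 566.038ms @ 3/2 + 94.34ms (1/4)
3. 660.377ms @ 7/4 + 94.34ms (1/4)
4. 754.717ms @ 2 + 754.717ms (2)
5. 1509.434ms @ 4 + 754.717ms (2)
6. 2264.151ms @ 6 + 1509.434ms (4)
7. 3773.585ms @ 10 + 566.038ms (3/2)
8. 4339.623ms @ 23/2 + 188.679ms (1/2)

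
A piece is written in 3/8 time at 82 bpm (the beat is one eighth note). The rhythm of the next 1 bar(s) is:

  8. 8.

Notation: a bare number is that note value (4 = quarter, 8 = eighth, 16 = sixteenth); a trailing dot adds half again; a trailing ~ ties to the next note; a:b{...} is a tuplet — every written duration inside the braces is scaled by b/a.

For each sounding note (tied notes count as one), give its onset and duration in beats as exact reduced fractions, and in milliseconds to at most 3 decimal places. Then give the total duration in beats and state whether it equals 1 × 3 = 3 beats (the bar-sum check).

1) 0.0ms=0b +1097.561ms=3/2b
2) 1097.561ms=3/2b +1097.561ms=3/2b
Σ=3b of 3 (82bpm 3/8) — PASS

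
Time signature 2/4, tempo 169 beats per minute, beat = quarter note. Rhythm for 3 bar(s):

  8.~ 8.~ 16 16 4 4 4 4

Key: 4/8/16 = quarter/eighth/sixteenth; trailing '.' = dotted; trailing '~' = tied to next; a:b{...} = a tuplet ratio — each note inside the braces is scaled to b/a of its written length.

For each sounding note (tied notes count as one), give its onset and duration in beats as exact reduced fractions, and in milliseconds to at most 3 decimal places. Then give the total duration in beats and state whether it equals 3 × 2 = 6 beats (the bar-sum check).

1) 0.0ms=0b +621.302ms=7/4b
2) 621.302ms=7/4b +88.757ms=1/4b
3) 710.059ms=2b +355.03ms=1b
4) 1065.089ms=3b +355.03ms=1b
5) 1420.118ms=4b +355.03ms=1b
6) 1775.148ms=5b +355.03ms=1b
Σ=6b of 6 (169bpm 2/4) — PASS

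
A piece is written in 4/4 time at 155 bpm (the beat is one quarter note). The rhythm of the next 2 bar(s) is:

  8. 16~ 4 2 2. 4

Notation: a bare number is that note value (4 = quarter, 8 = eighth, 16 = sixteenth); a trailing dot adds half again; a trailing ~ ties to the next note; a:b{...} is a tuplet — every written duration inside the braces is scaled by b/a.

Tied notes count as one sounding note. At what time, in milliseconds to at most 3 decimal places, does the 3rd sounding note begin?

1. 0.0ms @ 0 + 290.323ms (3/4)
2. 290.323ms @ 3/4 + 483.871ms (5/4)
3. 774.194ms @ 2 + 774.194ms (2)
4. 1548.387ms @ 4 + 1161.29ms (3)
5. 2709.677ms @ 7 + 387.097ms (1)

note 3 onset = 2b = 774.194ms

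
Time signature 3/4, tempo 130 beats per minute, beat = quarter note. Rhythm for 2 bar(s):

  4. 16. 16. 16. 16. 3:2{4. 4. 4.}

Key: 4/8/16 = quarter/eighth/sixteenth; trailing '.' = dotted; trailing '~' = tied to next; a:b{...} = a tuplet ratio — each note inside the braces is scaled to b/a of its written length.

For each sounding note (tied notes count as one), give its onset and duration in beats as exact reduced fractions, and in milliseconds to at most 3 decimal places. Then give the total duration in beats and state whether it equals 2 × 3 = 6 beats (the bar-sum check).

1) 0.0ms=0b +692.308ms=3/2b
2) 692.308ms=3/2b +173.077ms=3/8b
3) 865.385ms=15/8b +173.077ms=3/8b
4) 1038.462ms=9/4b +173.077ms=3/8b
5) 1211.538ms=21/8b +173.077ms=3/8b
6) 1384.615ms=3b +461.538ms=1b
7) 1846.154ms=4b +461.538ms=1b
8) 2307.692ms=5b +461.538ms=1b
Σ=6b of 6 (130bpm 3/4) — PASS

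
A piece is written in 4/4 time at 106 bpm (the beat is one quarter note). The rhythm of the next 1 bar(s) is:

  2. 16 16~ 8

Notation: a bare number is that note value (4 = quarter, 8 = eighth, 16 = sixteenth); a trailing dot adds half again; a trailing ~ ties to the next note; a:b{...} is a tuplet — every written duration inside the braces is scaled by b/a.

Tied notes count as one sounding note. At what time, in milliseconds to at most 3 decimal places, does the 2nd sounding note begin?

note 2 onset = 3b = 1698.113ms

1. 0.0ms @ 0 + 1698.113ms (3)
2. 1698.113ms @ 3 + 141.509ms (1/4)
3. 1839.623ms @ 13/4 + 424.528ms (3/4)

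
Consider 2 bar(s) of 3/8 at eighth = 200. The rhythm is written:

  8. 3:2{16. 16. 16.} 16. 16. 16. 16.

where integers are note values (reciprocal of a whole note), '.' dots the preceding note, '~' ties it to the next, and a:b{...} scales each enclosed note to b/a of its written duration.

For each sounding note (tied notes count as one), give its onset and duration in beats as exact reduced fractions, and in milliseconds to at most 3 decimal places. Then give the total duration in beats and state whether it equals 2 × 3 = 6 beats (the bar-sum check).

1) 0.0ms=0b +450.0ms=3/2b
2) 450.0ms=3/2b +150.0ms=1/2b
3) 600.0ms=2b +150.0ms=1/2b
4) 750.0ms=5/2b +150.0ms=1/2b
5) 900.0ms=3b +225.0ms=3/4b
6) 1125.0ms=15/4b +225.0ms=3/4b
7) 1350.0ms=9/2b +225.0ms=3/4b
8) 1575.0ms=21/4b +225.0ms=3/4b
Σ=6b of 6 (200bpm 3/8) — PASS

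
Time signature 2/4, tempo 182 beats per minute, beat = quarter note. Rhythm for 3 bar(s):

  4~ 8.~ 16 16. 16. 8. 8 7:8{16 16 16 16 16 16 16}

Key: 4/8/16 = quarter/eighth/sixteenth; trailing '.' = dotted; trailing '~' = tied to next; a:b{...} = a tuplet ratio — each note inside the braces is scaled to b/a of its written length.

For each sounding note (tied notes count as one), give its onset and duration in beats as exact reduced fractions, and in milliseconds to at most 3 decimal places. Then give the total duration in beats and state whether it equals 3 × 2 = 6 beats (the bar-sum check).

1) 0.0ms=0b +659.341ms=2b
2) 659.341ms=2b +123.626ms=3/8b
3) 782.967ms=19/8b +123.626ms=3/8b
4) 906.593ms=11/4b +247.253ms=3/4b
5) 1153.846ms=7/2b +164.835ms=1/2b
6) 1318.681ms=4b +94.192ms=2/7b
7) 1412.873ms=30/7b +94.192ms=2/7b
8) 1507.064ms=32/7b +94.192ms=2/7b
9) 1601.256ms=34/7b +94.192ms=2/7b
10) 1695.447ms=36/7b +94.192ms=2/7b
11) 1789.639ms=38/7b +94.192ms=2/7b
12) 1883.83ms=40/7b +94.192ms=2/7b
Σ=6b of 6 (182bpm 2/4) — PASS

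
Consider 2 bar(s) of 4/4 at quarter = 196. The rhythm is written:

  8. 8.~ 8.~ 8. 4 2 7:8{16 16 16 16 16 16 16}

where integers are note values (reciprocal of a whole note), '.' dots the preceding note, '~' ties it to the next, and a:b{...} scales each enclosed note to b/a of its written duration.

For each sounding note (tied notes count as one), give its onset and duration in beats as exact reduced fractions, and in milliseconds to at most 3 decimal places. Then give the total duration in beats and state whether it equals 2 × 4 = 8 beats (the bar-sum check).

1) 0.0ms=0b +229.592ms=3/4b
2) 229.592ms=3/4b +688.776ms=9/4b
3) 918.367ms=3b +306.122ms=1b
4) 1224.49ms=4b +612.245ms=2b
5) 1836.735ms=6b +87.464ms=2/7b
6) 1924.198ms=44/7b +87.464ms=2/7b
7) 2011.662ms=46/7b +87.464ms=2/7b
8) 2099.125ms=48/7b +87.464ms=2/7b
9) 2186.589ms=50/7b +87.464ms=2/7b
10) 2274.052ms=52/7b +87.464ms=2/7b
11) 2361.516ms=54/7b +87.464ms=2/7b
Σ=8b of 8 (196bpm 4/4) — PASS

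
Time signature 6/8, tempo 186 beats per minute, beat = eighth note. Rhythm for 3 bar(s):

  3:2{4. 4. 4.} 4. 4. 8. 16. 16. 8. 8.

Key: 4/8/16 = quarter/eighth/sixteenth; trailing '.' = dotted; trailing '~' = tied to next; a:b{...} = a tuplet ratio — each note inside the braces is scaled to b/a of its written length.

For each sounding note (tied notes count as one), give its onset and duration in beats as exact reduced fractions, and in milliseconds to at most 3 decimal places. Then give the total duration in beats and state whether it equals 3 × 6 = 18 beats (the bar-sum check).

1) 0.0ms=0b +645.161ms=2b
2) 645.161ms=2b +645.161ms=2b
3) 1290.323ms=4b +645.161ms=2b
4) 1935.484ms=6b +967.742ms=3b
5) 2903.226ms=9b +967.742ms=3b
6) 3870.968ms=12b +483.871ms=3/2b
7) 4354.839ms=27/2b +241.935ms=3/4b
8) 4596.774ms=57/4b +241.935ms=3/4b
9) 4838.71ms=15b +483.871ms=3/2b
10) 5322.581ms=33/2b +483.871ms=3/2b
Σ=18b of 18 (186bpm 6/8) — PASS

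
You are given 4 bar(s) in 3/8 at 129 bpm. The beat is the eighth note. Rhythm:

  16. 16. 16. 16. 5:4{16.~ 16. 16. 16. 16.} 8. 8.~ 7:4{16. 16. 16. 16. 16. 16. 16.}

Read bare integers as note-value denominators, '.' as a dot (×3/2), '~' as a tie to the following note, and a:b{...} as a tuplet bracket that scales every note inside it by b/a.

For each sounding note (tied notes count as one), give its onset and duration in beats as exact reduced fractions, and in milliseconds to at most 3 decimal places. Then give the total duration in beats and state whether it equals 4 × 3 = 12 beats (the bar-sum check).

1) 0.0ms=0b +348.837ms=3/4b
2) 348.837ms=3/4b +348.837ms=3/4b
3) 697.674ms=3/2b +348.837ms=3/4b
4) 1046.512ms=9/4b +348.837ms=3/4b
5) 1395.349ms=3b +558.14ms=6/5b
6) 1953.488ms=21/5b +279.07ms=3/5b
7) 2232.558ms=24/5b +279.07ms=3/5b
8) 2511.628ms=27/5b +279.07ms=3/5b
9) 2790.698ms=6b +697.674ms=3/2b
10) 3488.372ms=15/2b +897.01ms=27/14b
11) 4385.382ms=66/7b +199.336ms=3/7b
12) 4584.718ms=69/7b +199.336ms=3/7b
13) 4784.053ms=72/7b +199.336ms=3/7b
14) 4983.389ms=75/7b +199.336ms=3/7b
15) 5182.724ms=78/7b +199.336ms=3/7b
16) 5382.06ms=81/7b +199.336ms=3/7b
Σ=12b of 12 (129bpm 3/8) — PASS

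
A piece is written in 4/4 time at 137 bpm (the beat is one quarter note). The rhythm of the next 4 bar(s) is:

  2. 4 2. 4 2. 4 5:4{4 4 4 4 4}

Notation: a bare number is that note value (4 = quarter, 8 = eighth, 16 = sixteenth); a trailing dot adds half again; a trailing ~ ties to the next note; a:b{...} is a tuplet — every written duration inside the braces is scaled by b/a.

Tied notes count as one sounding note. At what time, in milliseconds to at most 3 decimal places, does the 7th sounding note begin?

note 7 onset = 12b = 5255.474ms

1. 0.0ms @ 0 + 1313.869ms (3)
2. 1313.869ms @ 3 + 437.956ms (1)
3. 1751.825ms @ 4 + 1313.869ms (3)
4. 3065.693ms @ 7 + 437.956ms (1)
5. 3503.65ms @ 8 + 1313.869ms (3)
6. 4817.518ms @ 11 + 437.956ms (1)
7. 5255.474ms @ 12 + 350.365ms (4/5)
8. 5605.839ms @ 64/5 + 350.365ms (4/5)
9. 5956.204ms @ 68/5 + 350.365ms (4/5)
10. 6306.569ms @ 72/5 + 350.365ms (4/5)
11. 6656.934ms @ 76/5 + 350.365ms (4/5)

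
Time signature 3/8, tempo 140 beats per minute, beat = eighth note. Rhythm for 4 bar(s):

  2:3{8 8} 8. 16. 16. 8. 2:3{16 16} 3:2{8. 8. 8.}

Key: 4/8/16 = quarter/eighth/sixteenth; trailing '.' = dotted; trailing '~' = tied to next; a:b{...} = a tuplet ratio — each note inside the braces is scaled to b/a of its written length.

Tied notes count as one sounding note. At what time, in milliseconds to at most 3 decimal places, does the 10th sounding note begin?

1. 0.0ms @ 0 + 642.857ms (3/2)
2. 642.857ms @ 3/2 + 642.857ms (3/2)
3. 1285.714ms @ 3 + 642.857ms (3/2)
4. 1928.571ms @ 9/2 + 321.429ms (3/4)
5. 2250.0ms @ 21/4 + 321.429ms (3/4)
6. 2571.429ms @ 6 + 642.857ms (3/2)
7. 3214.286ms @ 15/2 + 321.429ms (3/4)
8. 3535.714ms @ 33/4 + 321.429ms (3/4)
9. 3857.143ms @ 9 + 428.571ms (1)
10. 4285.714ms @ 10 + 428.571ms (1)
11. 4714.286ms @ 11 + 428.571ms (1)

note 10 onset = 10b = 4285.714ms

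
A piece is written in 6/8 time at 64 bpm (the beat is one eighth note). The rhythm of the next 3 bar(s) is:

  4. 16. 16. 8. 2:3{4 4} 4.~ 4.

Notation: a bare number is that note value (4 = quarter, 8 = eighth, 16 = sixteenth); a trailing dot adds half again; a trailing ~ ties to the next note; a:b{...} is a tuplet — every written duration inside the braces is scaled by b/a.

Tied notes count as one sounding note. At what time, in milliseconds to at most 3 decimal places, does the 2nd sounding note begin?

1. 0.0ms @ 0 + 2812.5ms (3)
2. 2812.5ms @ 3 + 703.125ms (3/4)
3. 3515.625ms @ 15/4 + 703.125ms (3/4)
4. 4218.75ms @ 9/2 + 1406.25ms (3/2)
5. 5625.0ms @ 6 + 2812.5ms (3)
6. 8437.5ms @ 9 + 2812.5ms (3)
7. 11250.0ms @ 12 + 5625.0ms (6)

note 2 onset = 3b = 2812.5ms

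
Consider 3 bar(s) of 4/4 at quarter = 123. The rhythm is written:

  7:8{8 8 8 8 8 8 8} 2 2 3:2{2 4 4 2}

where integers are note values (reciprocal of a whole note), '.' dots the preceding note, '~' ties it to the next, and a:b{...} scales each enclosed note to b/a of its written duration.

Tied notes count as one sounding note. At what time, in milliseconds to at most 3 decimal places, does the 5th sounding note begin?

1. 0.0ms @ 0 + 278.746ms (4/7)
2. 278.746ms @ 4/7 + 278.746ms (4/7)
3. 557.491ms @ 8/7 + 278.746ms (4/7)
4. 836.237ms @ 12/7 + 278.746ms (4/7)
5. 1114.983ms @ 16/7 + 278.746ms (4/7)
6. 1393.728ms @ 20/7 + 278.746ms (4/7)
7. 1672.474ms @ 24/7 + 278.746ms (4/7)
8. 1951.22ms @ 4 + 975.61ms (2)
9. 2926.829ms @ 6 + 975.61ms (2)
10. 3902.439ms @ 8 + 650.407ms (4/3)
11. 4552.846ms @ 28/3 + 325.203ms (2/3)
12. 4878.049ms @ 10 + 325.203ms (2/3)
13. 5203.252ms @ 32/3 + 650.407ms (4/3)

note 5 onset = 16/7b = 1114.983ms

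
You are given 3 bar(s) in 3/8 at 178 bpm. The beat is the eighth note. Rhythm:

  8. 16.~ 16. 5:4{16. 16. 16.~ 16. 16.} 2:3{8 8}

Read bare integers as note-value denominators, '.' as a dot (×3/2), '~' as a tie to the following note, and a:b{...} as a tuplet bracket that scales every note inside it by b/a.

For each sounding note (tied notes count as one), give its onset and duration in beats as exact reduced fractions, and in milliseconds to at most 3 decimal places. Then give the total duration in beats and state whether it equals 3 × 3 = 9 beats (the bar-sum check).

1) 0.0ms=0b +505.618ms=3/2b
2) 505.618ms=3/2b +505.618ms=3/2b
3) 1011.236ms=3b +202.247ms=3/5b
4) 1213.483ms=18/5b +202.247ms=3/5b
5) 1415.73ms=21/5b +404.494ms=6/5b
6) 1820.225ms=27/5b +202.247ms=3/5b
7) 2022.472ms=6b +505.618ms=3/2b
8) 2528.09ms=15/2b +505.618ms=3/2b
Σ=9b of 9 (178bpm 3/8) — PASS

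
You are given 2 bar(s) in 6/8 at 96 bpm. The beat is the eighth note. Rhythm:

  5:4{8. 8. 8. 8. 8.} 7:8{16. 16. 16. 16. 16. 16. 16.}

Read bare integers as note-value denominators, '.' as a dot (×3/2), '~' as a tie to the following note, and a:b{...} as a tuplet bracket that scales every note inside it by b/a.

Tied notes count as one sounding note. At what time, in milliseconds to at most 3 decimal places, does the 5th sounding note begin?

1. 0.0ms @ 0 + 750.0ms (6/5)
2. 750.0ms @ 6/5 + 750.0ms (6/5)
3. 1500.0ms @ 12/5 + 750.0ms (6/5)
4. 2250.0ms @ 18/5 + 750.0ms (6/5)
5. 3000.0ms @ 24/5 + 750.0ms (6/5)
6. 3750.0ms @ 6 + 535.714ms (6/7)
7. 4285.714ms @ 48/7 + 535.714ms (6/7)
8. 4821.429ms @ 54/7 + 535.714ms (6/7)
9. 5357.143ms @ 60/7 + 535.714ms (6/7)
10. 5892.857ms @ 66/7 + 535.714ms (6/7)
11. 6428.571ms @ 72/7 + 535.714ms (6/7)
12. 6964.286ms @ 78/7 + 535.714ms (6/7)

note 5 onset = 24/5b = 3000.0ms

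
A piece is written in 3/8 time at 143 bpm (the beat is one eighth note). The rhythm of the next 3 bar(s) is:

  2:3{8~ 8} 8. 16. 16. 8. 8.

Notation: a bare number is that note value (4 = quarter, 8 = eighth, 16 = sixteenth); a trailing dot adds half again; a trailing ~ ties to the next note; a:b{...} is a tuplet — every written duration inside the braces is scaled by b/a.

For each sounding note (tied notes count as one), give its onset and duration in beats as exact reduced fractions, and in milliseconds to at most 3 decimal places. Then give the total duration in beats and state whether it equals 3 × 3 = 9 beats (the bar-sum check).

1) 0.0ms=0b +1258.741ms=3b
2) 1258.741ms=3b +629.371ms=3/2b
3) 1888.112ms=9/2b +314.685ms=3/4b
4) 2202.797ms=21/4b +314.685ms=3/4b
5) 2517.483ms=6b +629.371ms=3/2b
6) 3146.853ms=15/2b +629.371ms=3/2b
Σ=9b of 9 (143bpm 3/8) — PASS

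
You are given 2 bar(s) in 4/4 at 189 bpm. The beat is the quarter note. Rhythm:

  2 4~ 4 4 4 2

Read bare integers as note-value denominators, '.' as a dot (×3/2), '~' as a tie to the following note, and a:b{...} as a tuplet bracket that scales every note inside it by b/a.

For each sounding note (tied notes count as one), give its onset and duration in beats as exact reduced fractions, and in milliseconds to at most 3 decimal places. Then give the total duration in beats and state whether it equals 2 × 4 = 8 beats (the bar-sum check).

1) 0.0ms=0b +634.921ms=2b
2) 634.921ms=2b +634.921ms=2b
3) 1269.841ms=4b +317.46ms=1b
4) 1587.302ms=5b +317.46ms=1b
5) 1904.762ms=6b +634.921ms=2b
Σ=8b of 8 (189bpm 4/4) — PASS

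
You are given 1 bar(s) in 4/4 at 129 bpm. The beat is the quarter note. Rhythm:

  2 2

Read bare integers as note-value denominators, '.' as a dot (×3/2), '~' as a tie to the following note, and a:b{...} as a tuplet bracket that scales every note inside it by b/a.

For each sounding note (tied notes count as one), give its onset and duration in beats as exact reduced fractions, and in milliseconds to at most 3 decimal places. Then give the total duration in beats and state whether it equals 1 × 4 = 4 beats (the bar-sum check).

1) 0.0ms=0b +930.233ms=2b
2) 930.233ms=2b +930.233ms=2b
Σ=4b of 4 (129bpm 4/4) — PASS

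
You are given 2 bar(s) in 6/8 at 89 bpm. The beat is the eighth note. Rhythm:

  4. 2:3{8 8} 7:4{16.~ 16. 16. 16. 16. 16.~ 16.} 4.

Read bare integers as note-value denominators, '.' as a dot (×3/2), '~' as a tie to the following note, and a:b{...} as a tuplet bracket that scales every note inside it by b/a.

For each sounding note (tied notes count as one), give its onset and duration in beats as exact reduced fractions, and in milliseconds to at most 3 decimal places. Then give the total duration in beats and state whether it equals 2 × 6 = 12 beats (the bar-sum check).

1) 0.0ms=0b +2022.472ms=3b
2) 2022.472ms=3b +1011.236ms=3/2b
3) 3033.708ms=9/2b +1011.236ms=3/2b
4) 4044.944ms=6b +577.849ms=6/7b
5) 4622.793ms=48/7b +288.925ms=3/7b
6) 4911.717ms=51/7b +288.925ms=3/7b
7) 5200.642ms=54/7b +288.925ms=3/7b
8) 5489.567ms=57/7b +577.849ms=6/7b
9) 6067.416ms=9b +2022.472ms=3b
Σ=12b of 12 (89bpm 6/8) — PASS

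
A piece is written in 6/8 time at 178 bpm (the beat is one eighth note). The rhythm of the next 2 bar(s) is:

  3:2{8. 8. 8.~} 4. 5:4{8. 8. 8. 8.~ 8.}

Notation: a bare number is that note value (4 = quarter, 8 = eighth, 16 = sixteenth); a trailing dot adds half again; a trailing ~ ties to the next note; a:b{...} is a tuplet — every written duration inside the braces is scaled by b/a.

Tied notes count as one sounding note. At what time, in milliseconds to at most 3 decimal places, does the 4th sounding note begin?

note 4 onset = 6b = 2022.472ms

1. 0.0ms @ 0 + 337.079ms (1)
2. 337.079ms @ 1 + 337.079ms (1)
3. 674.157ms @ 2 + 1348.315ms (4)
4. 2022.472ms @ 6 + 404.494ms (6/5)
5. 2426.966ms @ 36/5 + 404.494ms (6/5)
6. 2831.461ms @ 42/5 + 404.494ms (6/5)
7. 3235.955ms @ 48/5 + 808.989ms (12/5)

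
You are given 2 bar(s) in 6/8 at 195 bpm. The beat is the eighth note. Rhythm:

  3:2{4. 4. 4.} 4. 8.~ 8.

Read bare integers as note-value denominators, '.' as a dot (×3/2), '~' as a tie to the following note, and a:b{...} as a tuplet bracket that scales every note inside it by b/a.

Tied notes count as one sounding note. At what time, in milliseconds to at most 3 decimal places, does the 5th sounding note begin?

note 5 onset = 9b = 2769.231ms

1. 0.0ms @ 0 + 615.385ms (2)
2. 615.385ms @ 2 + 615.385ms (2)
3. 1230.769ms @ 4 + 615.385ms (2)
4. 1846.154ms @ 6 + 923.077ms (3)
5. 2769.231ms @ 9 + 923.077ms (3)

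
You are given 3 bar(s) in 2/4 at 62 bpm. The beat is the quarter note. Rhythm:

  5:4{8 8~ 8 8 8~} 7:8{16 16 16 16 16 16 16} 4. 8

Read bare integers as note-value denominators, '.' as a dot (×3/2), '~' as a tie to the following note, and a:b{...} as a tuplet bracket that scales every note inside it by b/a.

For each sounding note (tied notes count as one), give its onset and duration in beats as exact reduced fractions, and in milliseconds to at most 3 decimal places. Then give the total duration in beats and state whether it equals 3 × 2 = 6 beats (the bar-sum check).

1) 0.0ms=0b +387.097ms=2/5b
2) 387.097ms=2/5b +774.194ms=4/5b
3) 1161.29ms=6/5b +387.097ms=2/5b
4) 1548.387ms=8/5b +663.594ms=24/35b
5) 2211.982ms=16/7b +276.498ms=2/7b
6) 2488.479ms=18/7b +276.498ms=2/7b
7) 2764.977ms=20/7b +276.498ms=2/7b
8) 3041.475ms=22/7b +276.498ms=2/7b
9) 3317.972ms=24/7b +276.498ms=2/7b
10) 3594.47ms=26/7b +276.498ms=2/7b
11) 3870.968ms=4b +1451.613ms=3/2b
12) 5322.581ms=11/2b +483.871ms=1/2b
Σ=6b of 6 (62bpm 2/4) — PASS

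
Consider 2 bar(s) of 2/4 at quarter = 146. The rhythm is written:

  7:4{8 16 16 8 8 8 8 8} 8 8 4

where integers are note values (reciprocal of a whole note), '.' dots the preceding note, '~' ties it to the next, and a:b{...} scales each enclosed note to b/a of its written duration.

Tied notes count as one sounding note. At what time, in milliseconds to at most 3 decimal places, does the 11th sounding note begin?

note 11 onset = 3b = 1232.877ms

1. 0.0ms @ 0 + 117.417ms (2/7)
2. 117.417ms @ 2/7 + 58.708ms (1/7)
3. 176.125ms @ 3/7 + 58.708ms (1/7)
4. 234.834ms @ 4/7 + 117.417ms (2/7)
5. 352.25ms @ 6/7 + 117.417ms (2/7)
6. 469.667ms @ 8/7 + 117.417ms (2/7)
7. 587.084ms @ 10/7 + 117.417ms (2/7)
8. 704.501ms @ 12/7 + 117.417ms (2/7)
9. 821.918ms @ 2 + 205.479ms (1/2)
10. 1027.397ms @ 5/2 + 205.479ms (1/2)
11. 1232.877ms @ 3 + 410.959ms (1)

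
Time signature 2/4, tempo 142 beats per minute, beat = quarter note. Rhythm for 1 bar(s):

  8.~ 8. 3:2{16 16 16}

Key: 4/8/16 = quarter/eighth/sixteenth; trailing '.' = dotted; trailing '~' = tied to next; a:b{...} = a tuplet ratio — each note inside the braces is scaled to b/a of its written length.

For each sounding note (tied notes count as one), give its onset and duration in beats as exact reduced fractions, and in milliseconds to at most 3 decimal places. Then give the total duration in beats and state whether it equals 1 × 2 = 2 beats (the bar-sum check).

1) 0.0ms=0b +633.803ms=3/2b
2) 633.803ms=3/2b +70.423ms=1/6b
3) 704.225ms=5/3b +70.423ms=1/6b
4) 774.648ms=11/6b +70.423ms=1/6b
Σ=2b of 2 (142bpm 2/4) — PASS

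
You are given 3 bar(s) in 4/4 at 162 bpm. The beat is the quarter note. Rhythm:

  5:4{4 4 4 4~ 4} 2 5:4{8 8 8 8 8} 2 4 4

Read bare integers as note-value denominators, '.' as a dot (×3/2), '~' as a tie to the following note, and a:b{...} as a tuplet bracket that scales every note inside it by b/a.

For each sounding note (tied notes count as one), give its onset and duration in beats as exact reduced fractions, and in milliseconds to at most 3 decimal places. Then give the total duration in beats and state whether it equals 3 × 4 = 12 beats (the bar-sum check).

1) 0.0ms=0b +296.296ms=4/5b
2) 296.296ms=4/5b +296.296ms=4/5b
3) 592.593ms=8/5b +296.296ms=4/5b
4) 888.889ms=12/5b +592.593ms=8/5b
5) 1481.481ms=4b +740.741ms=2b
6) 2222.222ms=6b +148.148ms=2/5b
7) 2370.37ms=32/5b +148.148ms=2/5b
8) 2518.519ms=34/5b +148.148ms=2/5b
9) 2666.667ms=36/5b +148.148ms=2/5b
10) 2814.815ms=38/5b +148.148ms=2/5b
11) 2962.963ms=8b +740.741ms=2b
12) 3703.704ms=10b +370.37ms=1b
13) 4074.074ms=11b +370.37ms=1b
Σ=12b of 12 (162bpm 4/4) — PASS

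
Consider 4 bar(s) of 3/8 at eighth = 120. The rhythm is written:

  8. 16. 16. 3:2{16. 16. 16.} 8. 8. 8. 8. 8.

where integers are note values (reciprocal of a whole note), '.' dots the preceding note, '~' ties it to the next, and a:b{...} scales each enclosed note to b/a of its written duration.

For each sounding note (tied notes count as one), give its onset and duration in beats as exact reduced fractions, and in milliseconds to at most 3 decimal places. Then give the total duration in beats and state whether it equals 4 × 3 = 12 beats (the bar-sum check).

1) 0.0ms=0b +750.0ms=3/2b
2) 750.0ms=3/2b +375.0ms=3/4b
3) 1125.0ms=9/4b +375.0ms=3/4b
4) 1500.0ms=3b +250.0ms=1/2b
5) 1750.0ms=7/2b +250.0ms=1/2b
6) 2000.0ms=4b +250.0ms=1/2b
7) 2250.0ms=9/2b +750.0ms=3/2b
8) 3000.0ms=6b +750.0ms=3/2b
9) 3750.0ms=15/2b +750.0ms=3/2b
10) 4500.0ms=9b +750.0ms=3/2b
11) 5250.0ms=21/2b +750.0ms=3/2b
Σ=12b of 12 (120bpm 3/8) — PASS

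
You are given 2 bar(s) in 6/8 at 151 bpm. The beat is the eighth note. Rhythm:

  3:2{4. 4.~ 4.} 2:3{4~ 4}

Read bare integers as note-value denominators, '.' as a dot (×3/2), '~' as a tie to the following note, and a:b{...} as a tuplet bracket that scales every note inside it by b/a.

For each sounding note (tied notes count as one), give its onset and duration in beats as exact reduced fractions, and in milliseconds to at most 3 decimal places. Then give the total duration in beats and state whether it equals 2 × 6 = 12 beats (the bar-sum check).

1) 0.0ms=0b +794.702ms=2b
2) 794.702ms=2b +1589.404ms=4b
3) 2384.106ms=6b +2384.106ms=6b
Σ=12b of 12 (151bpm 6/8) — PASS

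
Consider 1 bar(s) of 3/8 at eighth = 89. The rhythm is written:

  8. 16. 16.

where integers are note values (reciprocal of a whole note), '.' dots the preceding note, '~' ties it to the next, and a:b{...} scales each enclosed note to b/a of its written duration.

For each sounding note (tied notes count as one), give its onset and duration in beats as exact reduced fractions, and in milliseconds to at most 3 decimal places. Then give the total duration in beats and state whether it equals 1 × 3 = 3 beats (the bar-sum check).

1) 0.0ms=0b +1011.236ms=3/2b
2) 1011.236ms=3/2b +505.618ms=3/4b
3) 1516.854ms=9/4b +505.618ms=3/4b
Σ=3b of 3 (89bpm 3/8) — PASS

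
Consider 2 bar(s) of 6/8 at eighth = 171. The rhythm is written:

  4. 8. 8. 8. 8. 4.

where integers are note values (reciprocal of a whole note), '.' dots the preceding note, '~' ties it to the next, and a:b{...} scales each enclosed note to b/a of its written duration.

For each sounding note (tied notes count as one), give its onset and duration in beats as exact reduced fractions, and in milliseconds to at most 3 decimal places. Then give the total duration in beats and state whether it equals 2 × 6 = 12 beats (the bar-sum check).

1) 0.0ms=0b +1052.632ms=3b
2) 1052.632ms=3b +526.316ms=3/2b
3) 1578.947ms=9/2b +526.316ms=3/2b
4) 2105.263ms=6b +526.316ms=3/2b
5) 2631.579ms=15/2b +526.316ms=3/2b
6) 3157.895ms=9b +1052.632ms=3b
Σ=12b of 12 (171bpm 6/8) — PASS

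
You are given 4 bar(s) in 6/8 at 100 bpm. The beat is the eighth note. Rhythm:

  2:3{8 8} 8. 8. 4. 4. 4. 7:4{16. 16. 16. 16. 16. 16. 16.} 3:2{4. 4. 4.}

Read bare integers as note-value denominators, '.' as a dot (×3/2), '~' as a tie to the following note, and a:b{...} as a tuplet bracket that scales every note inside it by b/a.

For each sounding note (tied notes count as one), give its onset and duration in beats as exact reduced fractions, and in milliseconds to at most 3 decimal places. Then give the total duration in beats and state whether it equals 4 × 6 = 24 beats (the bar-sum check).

1) 0.0ms=0b +900.0ms=3/2b
2) 900.0ms=3/2b +900.0ms=3/2b
3) 1800.0ms=3b +900.0ms=3/2b
4) 2700.0ms=9/2b +900.0ms=3/2b
5) 3600.0ms=6b +1800.0ms=3b
6) 5400.0ms=9b +1800.0ms=3b
7) 7200.0ms=12b +1800.0ms=3b
8) 9000.0ms=15b +257.143ms=3/7b
9) 9257.143ms=108/7b +257.143ms=3/7b
10) 9514.286ms=111/7b +257.143ms=3/7b
11) 9771.429ms=114/7b +257.143ms=3/7b
12) 10028.571ms=117/7b +257.143ms=3/7b
13) 10285.714ms=120/7b +257.143ms=3/7b
14) 10542.857ms=123/7b +257.143ms=3/7b
15) 10800.0ms=18b +1200.0ms=2b
16) 12000.0ms=20b +1200.0ms=2b
17) 13200.0ms=22b +1200.0ms=2b
Σ=24b of 24 (100bpm 6/8) — PASS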